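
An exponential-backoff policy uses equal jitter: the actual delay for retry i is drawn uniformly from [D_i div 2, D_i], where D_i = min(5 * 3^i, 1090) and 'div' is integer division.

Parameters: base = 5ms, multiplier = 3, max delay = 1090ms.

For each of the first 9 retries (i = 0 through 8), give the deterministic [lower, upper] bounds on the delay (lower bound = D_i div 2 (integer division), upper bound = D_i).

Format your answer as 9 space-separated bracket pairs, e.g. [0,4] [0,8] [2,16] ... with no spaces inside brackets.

Computing bounds per retry:
  i=0: D_i=min(5*3^0,1090)=5, bounds=[2,5]
  i=1: D_i=min(5*3^1,1090)=15, bounds=[7,15]
  i=2: D_i=min(5*3^2,1090)=45, bounds=[22,45]
  i=3: D_i=min(5*3^3,1090)=135, bounds=[67,135]
  i=4: D_i=min(5*3^4,1090)=405, bounds=[202,405]
  i=5: D_i=min(5*3^5,1090)=1090, bounds=[545,1090]
  i=6: D_i=min(5*3^6,1090)=1090, bounds=[545,1090]
  i=7: D_i=min(5*3^7,1090)=1090, bounds=[545,1090]
  i=8: D_i=min(5*3^8,1090)=1090, bounds=[545,1090]

Answer: [2,5] [7,15] [22,45] [67,135] [202,405] [545,1090] [545,1090] [545,1090] [545,1090]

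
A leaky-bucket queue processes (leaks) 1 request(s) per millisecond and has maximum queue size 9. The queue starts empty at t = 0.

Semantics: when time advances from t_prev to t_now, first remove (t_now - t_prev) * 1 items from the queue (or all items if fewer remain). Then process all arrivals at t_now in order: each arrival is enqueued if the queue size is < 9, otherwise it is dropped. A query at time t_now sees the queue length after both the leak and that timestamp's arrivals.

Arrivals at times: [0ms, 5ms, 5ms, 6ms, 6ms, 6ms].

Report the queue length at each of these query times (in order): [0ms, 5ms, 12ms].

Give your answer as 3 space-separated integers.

Queue lengths at query times:
  query t=0ms: backlog = 1
  query t=5ms: backlog = 2
  query t=12ms: backlog = 0

Answer: 1 2 0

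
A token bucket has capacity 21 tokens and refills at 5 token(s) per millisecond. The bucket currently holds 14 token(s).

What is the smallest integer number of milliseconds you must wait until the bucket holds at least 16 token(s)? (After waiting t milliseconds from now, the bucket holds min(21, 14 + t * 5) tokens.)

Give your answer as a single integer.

Need 14 + t * 5 >= 16, so t >= 2/5.
Smallest integer t = ceil(2/5) = 1.

Answer: 1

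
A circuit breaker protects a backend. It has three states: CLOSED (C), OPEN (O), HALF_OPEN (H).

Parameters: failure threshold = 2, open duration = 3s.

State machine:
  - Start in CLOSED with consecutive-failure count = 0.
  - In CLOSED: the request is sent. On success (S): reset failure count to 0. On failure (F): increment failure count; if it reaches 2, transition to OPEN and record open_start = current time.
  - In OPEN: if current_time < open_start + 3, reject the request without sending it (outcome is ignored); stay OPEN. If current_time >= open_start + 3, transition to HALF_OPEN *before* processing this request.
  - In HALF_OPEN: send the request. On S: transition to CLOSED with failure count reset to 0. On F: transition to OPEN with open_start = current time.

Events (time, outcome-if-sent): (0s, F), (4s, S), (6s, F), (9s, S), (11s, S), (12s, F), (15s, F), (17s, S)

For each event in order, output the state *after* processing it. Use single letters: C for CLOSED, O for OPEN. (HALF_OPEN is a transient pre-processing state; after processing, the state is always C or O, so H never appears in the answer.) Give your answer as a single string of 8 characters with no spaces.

State after each event:
  event#1 t=0s outcome=F: state=CLOSED
  event#2 t=4s outcome=S: state=CLOSED
  event#3 t=6s outcome=F: state=CLOSED
  event#4 t=9s outcome=S: state=CLOSED
  event#5 t=11s outcome=S: state=CLOSED
  event#6 t=12s outcome=F: state=CLOSED
  event#7 t=15s outcome=F: state=OPEN
  event#8 t=17s outcome=S: state=OPEN

Answer: CCCCCCOO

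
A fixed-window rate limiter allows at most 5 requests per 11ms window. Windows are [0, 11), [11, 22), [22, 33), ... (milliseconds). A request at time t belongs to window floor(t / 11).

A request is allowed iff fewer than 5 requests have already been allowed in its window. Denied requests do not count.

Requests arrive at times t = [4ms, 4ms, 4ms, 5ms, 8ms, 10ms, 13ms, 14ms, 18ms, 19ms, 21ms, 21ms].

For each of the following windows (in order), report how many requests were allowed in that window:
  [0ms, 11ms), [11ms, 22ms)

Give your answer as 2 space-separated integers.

Answer: 5 5

Derivation:
Processing requests:
  req#1 t=4ms (window 0): ALLOW
  req#2 t=4ms (window 0): ALLOW
  req#3 t=4ms (window 0): ALLOW
  req#4 t=5ms (window 0): ALLOW
  req#5 t=8ms (window 0): ALLOW
  req#6 t=10ms (window 0): DENY
  req#7 t=13ms (window 1): ALLOW
  req#8 t=14ms (window 1): ALLOW
  req#9 t=18ms (window 1): ALLOW
  req#10 t=19ms (window 1): ALLOW
  req#11 t=21ms (window 1): ALLOW
  req#12 t=21ms (window 1): DENY

Allowed counts by window: 5 5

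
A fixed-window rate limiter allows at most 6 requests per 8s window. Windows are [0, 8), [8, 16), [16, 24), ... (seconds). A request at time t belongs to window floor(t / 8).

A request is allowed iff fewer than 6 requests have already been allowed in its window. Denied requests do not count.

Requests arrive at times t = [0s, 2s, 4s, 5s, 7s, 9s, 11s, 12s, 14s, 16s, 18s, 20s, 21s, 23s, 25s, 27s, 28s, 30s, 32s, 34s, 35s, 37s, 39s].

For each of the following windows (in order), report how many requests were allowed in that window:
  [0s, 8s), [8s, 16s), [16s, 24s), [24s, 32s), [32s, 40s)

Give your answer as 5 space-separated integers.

Answer: 5 4 5 4 5

Derivation:
Processing requests:
  req#1 t=0s (window 0): ALLOW
  req#2 t=2s (window 0): ALLOW
  req#3 t=4s (window 0): ALLOW
  req#4 t=5s (window 0): ALLOW
  req#5 t=7s (window 0): ALLOW
  req#6 t=9s (window 1): ALLOW
  req#7 t=11s (window 1): ALLOW
  req#8 t=12s (window 1): ALLOW
  req#9 t=14s (window 1): ALLOW
  req#10 t=16s (window 2): ALLOW
  req#11 t=18s (window 2): ALLOW
  req#12 t=20s (window 2): ALLOW
  req#13 t=21s (window 2): ALLOW
  req#14 t=23s (window 2): ALLOW
  req#15 t=25s (window 3): ALLOW
  req#16 t=27s (window 3): ALLOW
  req#17 t=28s (window 3): ALLOW
  req#18 t=30s (window 3): ALLOW
  req#19 t=32s (window 4): ALLOW
  req#20 t=34s (window 4): ALLOW
  req#21 t=35s (window 4): ALLOW
  req#22 t=37s (window 4): ALLOW
  req#23 t=39s (window 4): ALLOW

Allowed counts by window: 5 4 5 4 5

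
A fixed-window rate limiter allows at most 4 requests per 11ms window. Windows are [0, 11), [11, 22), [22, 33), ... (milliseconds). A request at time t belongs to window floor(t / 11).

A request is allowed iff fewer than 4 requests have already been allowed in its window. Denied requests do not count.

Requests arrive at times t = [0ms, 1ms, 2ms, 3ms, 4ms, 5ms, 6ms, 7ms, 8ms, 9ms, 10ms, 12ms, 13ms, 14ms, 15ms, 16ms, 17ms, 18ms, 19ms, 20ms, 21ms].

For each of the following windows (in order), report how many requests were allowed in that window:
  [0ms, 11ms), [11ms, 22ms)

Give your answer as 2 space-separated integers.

Answer: 4 4

Derivation:
Processing requests:
  req#1 t=0ms (window 0): ALLOW
  req#2 t=1ms (window 0): ALLOW
  req#3 t=2ms (window 0): ALLOW
  req#4 t=3ms (window 0): ALLOW
  req#5 t=4ms (window 0): DENY
  req#6 t=5ms (window 0): DENY
  req#7 t=6ms (window 0): DENY
  req#8 t=7ms (window 0): DENY
  req#9 t=8ms (window 0): DENY
  req#10 t=9ms (window 0): DENY
  req#11 t=10ms (window 0): DENY
  req#12 t=12ms (window 1): ALLOW
  req#13 t=13ms (window 1): ALLOW
  req#14 t=14ms (window 1): ALLOW
  req#15 t=15ms (window 1): ALLOW
  req#16 t=16ms (window 1): DENY
  req#17 t=17ms (window 1): DENY
  req#18 t=18ms (window 1): DENY
  req#19 t=19ms (window 1): DENY
  req#20 t=20ms (window 1): DENY
  req#21 t=21ms (window 1): DENY

Allowed counts by window: 4 4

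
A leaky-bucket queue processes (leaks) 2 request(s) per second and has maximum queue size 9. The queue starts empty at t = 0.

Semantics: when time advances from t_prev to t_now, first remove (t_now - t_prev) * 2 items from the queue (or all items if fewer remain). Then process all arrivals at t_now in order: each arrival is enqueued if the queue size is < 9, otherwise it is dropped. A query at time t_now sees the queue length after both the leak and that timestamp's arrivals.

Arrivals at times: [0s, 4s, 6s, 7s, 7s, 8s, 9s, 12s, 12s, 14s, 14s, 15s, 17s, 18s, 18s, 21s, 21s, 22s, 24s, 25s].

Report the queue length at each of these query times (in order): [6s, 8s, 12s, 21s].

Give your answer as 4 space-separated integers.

Answer: 1 1 2 2

Derivation:
Queue lengths at query times:
  query t=6s: backlog = 1
  query t=8s: backlog = 1
  query t=12s: backlog = 2
  query t=21s: backlog = 2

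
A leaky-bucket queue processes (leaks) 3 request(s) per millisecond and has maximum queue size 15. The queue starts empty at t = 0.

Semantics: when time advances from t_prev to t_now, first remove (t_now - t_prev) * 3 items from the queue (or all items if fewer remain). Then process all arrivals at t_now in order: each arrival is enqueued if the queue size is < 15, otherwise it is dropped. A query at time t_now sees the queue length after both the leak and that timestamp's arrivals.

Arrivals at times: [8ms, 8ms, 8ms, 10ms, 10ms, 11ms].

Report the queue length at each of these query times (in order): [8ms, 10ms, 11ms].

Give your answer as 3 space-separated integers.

Answer: 3 2 1

Derivation:
Queue lengths at query times:
  query t=8ms: backlog = 3
  query t=10ms: backlog = 2
  query t=11ms: backlog = 1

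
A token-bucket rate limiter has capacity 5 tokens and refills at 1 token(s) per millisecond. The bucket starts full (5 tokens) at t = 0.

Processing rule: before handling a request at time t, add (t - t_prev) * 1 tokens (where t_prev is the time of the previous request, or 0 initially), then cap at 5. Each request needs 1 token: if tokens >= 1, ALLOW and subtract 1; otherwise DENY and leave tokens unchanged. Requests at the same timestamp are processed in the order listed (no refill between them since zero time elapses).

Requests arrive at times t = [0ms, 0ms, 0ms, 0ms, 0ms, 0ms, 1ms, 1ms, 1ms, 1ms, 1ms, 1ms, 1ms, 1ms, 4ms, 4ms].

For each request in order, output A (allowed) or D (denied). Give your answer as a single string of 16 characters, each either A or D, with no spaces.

Simulating step by step:
  req#1 t=0ms: ALLOW
  req#2 t=0ms: ALLOW
  req#3 t=0ms: ALLOW
  req#4 t=0ms: ALLOW
  req#5 t=0ms: ALLOW
  req#6 t=0ms: DENY
  req#7 t=1ms: ALLOW
  req#8 t=1ms: DENY
  req#9 t=1ms: DENY
  req#10 t=1ms: DENY
  req#11 t=1ms: DENY
  req#12 t=1ms: DENY
  req#13 t=1ms: DENY
  req#14 t=1ms: DENY
  req#15 t=4ms: ALLOW
  req#16 t=4ms: ALLOW

Answer: AAAAADADDDDDDDAA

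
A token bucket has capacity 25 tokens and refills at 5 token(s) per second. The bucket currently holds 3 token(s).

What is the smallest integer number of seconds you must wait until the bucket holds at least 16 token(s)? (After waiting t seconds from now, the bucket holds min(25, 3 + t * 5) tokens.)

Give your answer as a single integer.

Need 3 + t * 5 >= 16, so t >= 13/5.
Smallest integer t = ceil(13/5) = 3.

Answer: 3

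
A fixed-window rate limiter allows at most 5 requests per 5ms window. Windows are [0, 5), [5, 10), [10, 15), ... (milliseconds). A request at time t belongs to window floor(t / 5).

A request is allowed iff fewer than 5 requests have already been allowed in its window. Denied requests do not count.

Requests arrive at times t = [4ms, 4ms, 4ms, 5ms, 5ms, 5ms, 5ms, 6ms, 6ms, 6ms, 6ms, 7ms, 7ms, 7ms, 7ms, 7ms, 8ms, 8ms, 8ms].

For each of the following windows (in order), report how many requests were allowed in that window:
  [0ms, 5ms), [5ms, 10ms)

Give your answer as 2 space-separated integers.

Processing requests:
  req#1 t=4ms (window 0): ALLOW
  req#2 t=4ms (window 0): ALLOW
  req#3 t=4ms (window 0): ALLOW
  req#4 t=5ms (window 1): ALLOW
  req#5 t=5ms (window 1): ALLOW
  req#6 t=5ms (window 1): ALLOW
  req#7 t=5ms (window 1): ALLOW
  req#8 t=6ms (window 1): ALLOW
  req#9 t=6ms (window 1): DENY
  req#10 t=6ms (window 1): DENY
  req#11 t=6ms (window 1): DENY
  req#12 t=7ms (window 1): DENY
  req#13 t=7ms (window 1): DENY
  req#14 t=7ms (window 1): DENY
  req#15 t=7ms (window 1): DENY
  req#16 t=7ms (window 1): DENY
  req#17 t=8ms (window 1): DENY
  req#18 t=8ms (window 1): DENY
  req#19 t=8ms (window 1): DENY

Allowed counts by window: 3 5

Answer: 3 5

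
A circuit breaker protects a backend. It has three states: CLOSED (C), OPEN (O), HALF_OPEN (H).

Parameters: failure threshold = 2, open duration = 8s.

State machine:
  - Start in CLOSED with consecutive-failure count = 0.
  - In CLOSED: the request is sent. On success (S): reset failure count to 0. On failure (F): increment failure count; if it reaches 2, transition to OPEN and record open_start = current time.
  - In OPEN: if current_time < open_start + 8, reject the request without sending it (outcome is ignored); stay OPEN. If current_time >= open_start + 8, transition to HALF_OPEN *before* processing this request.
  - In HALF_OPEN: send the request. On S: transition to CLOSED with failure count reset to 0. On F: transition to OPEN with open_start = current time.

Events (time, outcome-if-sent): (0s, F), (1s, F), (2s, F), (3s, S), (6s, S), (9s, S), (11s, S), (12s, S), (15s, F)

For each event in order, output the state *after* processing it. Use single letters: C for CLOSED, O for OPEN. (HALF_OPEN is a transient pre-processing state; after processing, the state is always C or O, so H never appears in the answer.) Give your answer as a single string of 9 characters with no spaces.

Answer: COOOOCCCC

Derivation:
State after each event:
  event#1 t=0s outcome=F: state=CLOSED
  event#2 t=1s outcome=F: state=OPEN
  event#3 t=2s outcome=F: state=OPEN
  event#4 t=3s outcome=S: state=OPEN
  event#5 t=6s outcome=S: state=OPEN
  event#6 t=9s outcome=S: state=CLOSED
  event#7 t=11s outcome=S: state=CLOSED
  event#8 t=12s outcome=S: state=CLOSED
  event#9 t=15s outcome=F: state=CLOSED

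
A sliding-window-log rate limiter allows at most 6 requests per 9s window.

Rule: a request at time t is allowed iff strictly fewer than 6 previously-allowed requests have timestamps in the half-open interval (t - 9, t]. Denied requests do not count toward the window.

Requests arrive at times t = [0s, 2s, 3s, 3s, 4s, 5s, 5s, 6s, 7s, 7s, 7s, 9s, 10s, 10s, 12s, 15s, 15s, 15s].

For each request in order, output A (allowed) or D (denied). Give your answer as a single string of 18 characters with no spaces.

Tracking allowed requests in the window:
  req#1 t=0s: ALLOW
  req#2 t=2s: ALLOW
  req#3 t=3s: ALLOW
  req#4 t=3s: ALLOW
  req#5 t=4s: ALLOW
  req#6 t=5s: ALLOW
  req#7 t=5s: DENY
  req#8 t=6s: DENY
  req#9 t=7s: DENY
  req#10 t=7s: DENY
  req#11 t=7s: DENY
  req#12 t=9s: ALLOW
  req#13 t=10s: DENY
  req#14 t=10s: DENY
  req#15 t=12s: ALLOW
  req#16 t=15s: ALLOW
  req#17 t=15s: ALLOW
  req#18 t=15s: ALLOW

Answer: AAAAAADDDDDADDAAAA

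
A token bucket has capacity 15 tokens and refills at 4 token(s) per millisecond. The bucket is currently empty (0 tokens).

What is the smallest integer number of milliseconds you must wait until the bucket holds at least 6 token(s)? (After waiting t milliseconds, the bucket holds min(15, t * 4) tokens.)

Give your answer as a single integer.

Answer: 2

Derivation:
Need t * 4 >= 6, so t >= 6/4.
Smallest integer t = ceil(6/4) = 2.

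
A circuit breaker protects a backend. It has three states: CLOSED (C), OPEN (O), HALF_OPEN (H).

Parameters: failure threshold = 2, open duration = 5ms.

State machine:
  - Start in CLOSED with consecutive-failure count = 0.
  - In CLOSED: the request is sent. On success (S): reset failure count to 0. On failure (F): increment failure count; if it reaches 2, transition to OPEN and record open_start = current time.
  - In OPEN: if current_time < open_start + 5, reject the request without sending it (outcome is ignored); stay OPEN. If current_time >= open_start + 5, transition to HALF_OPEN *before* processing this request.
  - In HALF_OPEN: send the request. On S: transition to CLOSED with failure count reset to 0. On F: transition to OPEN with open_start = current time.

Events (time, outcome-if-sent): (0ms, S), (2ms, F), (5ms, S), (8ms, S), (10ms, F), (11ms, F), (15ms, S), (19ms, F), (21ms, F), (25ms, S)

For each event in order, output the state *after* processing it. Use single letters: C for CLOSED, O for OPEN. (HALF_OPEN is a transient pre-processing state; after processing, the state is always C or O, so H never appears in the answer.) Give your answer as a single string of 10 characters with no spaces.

Answer: CCCCCOOOOC

Derivation:
State after each event:
  event#1 t=0ms outcome=S: state=CLOSED
  event#2 t=2ms outcome=F: state=CLOSED
  event#3 t=5ms outcome=S: state=CLOSED
  event#4 t=8ms outcome=S: state=CLOSED
  event#5 t=10ms outcome=F: state=CLOSED
  event#6 t=11ms outcome=F: state=OPEN
  event#7 t=15ms outcome=S: state=OPEN
  event#8 t=19ms outcome=F: state=OPEN
  event#9 t=21ms outcome=F: state=OPEN
  event#10 t=25ms outcome=S: state=CLOSED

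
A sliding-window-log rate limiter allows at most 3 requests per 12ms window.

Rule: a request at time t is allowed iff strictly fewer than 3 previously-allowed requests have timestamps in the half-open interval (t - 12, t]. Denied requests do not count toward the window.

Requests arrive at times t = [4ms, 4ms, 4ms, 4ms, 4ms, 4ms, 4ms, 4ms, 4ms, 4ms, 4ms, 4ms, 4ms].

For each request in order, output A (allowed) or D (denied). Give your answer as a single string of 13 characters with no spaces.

Tracking allowed requests in the window:
  req#1 t=4ms: ALLOW
  req#2 t=4ms: ALLOW
  req#3 t=4ms: ALLOW
  req#4 t=4ms: DENY
  req#5 t=4ms: DENY
  req#6 t=4ms: DENY
  req#7 t=4ms: DENY
  req#8 t=4ms: DENY
  req#9 t=4ms: DENY
  req#10 t=4ms: DENY
  req#11 t=4ms: DENY
  req#12 t=4ms: DENY
  req#13 t=4ms: DENY

Answer: AAADDDDDDDDDD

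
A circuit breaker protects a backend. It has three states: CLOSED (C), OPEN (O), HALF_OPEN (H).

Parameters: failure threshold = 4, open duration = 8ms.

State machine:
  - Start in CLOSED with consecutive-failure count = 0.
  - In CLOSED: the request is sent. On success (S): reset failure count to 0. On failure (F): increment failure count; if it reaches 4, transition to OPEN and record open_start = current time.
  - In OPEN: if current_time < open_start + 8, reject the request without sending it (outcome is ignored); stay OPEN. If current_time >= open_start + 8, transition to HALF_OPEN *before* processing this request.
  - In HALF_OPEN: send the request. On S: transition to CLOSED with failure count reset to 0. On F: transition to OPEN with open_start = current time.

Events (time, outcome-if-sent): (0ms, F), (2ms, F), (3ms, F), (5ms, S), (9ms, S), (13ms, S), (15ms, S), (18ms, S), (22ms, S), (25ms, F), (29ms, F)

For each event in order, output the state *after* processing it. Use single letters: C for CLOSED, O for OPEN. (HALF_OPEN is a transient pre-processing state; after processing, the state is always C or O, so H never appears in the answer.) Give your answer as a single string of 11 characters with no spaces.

Answer: CCCCCCCCCCC

Derivation:
State after each event:
  event#1 t=0ms outcome=F: state=CLOSED
  event#2 t=2ms outcome=F: state=CLOSED
  event#3 t=3ms outcome=F: state=CLOSED
  event#4 t=5ms outcome=S: state=CLOSED
  event#5 t=9ms outcome=S: state=CLOSED
  event#6 t=13ms outcome=S: state=CLOSED
  event#7 t=15ms outcome=S: state=CLOSED
  event#8 t=18ms outcome=S: state=CLOSED
  event#9 t=22ms outcome=S: state=CLOSED
  event#10 t=25ms outcome=F: state=CLOSED
  event#11 t=29ms outcome=F: state=CLOSED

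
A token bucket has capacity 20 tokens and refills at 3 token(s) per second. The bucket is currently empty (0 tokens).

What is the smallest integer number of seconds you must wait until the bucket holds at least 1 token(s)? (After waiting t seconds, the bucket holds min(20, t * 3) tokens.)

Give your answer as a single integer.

Answer: 1

Derivation:
Need t * 3 >= 1, so t >= 1/3.
Smallest integer t = ceil(1/3) = 1.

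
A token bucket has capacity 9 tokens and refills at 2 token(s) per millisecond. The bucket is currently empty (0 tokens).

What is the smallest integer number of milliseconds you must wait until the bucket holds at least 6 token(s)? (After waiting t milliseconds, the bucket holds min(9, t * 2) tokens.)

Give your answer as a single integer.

Need t * 2 >= 6, so t >= 6/2.
Smallest integer t = ceil(6/2) = 3.

Answer: 3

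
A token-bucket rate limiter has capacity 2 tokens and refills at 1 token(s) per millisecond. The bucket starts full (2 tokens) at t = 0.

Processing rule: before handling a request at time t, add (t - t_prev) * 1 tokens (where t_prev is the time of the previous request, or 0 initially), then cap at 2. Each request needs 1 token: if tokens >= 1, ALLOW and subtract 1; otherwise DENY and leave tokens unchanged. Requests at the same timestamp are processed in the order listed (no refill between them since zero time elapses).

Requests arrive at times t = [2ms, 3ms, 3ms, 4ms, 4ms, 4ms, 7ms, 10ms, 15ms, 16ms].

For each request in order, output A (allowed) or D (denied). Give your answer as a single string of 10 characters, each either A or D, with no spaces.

Answer: AAAADDAAAA

Derivation:
Simulating step by step:
  req#1 t=2ms: ALLOW
  req#2 t=3ms: ALLOW
  req#3 t=3ms: ALLOW
  req#4 t=4ms: ALLOW
  req#5 t=4ms: DENY
  req#6 t=4ms: DENY
  req#7 t=7ms: ALLOW
  req#8 t=10ms: ALLOW
  req#9 t=15ms: ALLOW
  req#10 t=16ms: ALLOW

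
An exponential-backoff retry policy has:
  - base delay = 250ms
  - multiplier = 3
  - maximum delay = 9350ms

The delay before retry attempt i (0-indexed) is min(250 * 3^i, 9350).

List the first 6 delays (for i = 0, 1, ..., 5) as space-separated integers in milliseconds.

Computing each delay:
  i=0: min(250*3^0, 9350) = 250
  i=1: min(250*3^1, 9350) = 750
  i=2: min(250*3^2, 9350) = 2250
  i=3: min(250*3^3, 9350) = 6750
  i=4: min(250*3^4, 9350) = 9350
  i=5: min(250*3^5, 9350) = 9350

Answer: 250 750 2250 6750 9350 9350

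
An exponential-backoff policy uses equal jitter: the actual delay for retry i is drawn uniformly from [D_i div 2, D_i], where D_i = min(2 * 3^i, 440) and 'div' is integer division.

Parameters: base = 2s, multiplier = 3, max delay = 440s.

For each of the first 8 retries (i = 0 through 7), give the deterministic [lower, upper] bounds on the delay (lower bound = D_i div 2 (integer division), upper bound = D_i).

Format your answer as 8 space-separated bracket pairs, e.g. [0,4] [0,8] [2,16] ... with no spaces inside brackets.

Computing bounds per retry:
  i=0: D_i=min(2*3^0,440)=2, bounds=[1,2]
  i=1: D_i=min(2*3^1,440)=6, bounds=[3,6]
  i=2: D_i=min(2*3^2,440)=18, bounds=[9,18]
  i=3: D_i=min(2*3^3,440)=54, bounds=[27,54]
  i=4: D_i=min(2*3^4,440)=162, bounds=[81,162]
  i=5: D_i=min(2*3^5,440)=440, bounds=[220,440]
  i=6: D_i=min(2*3^6,440)=440, bounds=[220,440]
  i=7: D_i=min(2*3^7,440)=440, bounds=[220,440]

Answer: [1,2] [3,6] [9,18] [27,54] [81,162] [220,440] [220,440] [220,440]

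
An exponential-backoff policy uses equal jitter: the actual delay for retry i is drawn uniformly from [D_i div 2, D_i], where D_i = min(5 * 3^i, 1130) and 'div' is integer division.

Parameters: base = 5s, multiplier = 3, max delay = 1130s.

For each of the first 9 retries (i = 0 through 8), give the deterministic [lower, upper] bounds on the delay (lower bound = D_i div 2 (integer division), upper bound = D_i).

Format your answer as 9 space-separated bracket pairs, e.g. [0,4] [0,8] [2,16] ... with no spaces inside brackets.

Answer: [2,5] [7,15] [22,45] [67,135] [202,405] [565,1130] [565,1130] [565,1130] [565,1130]

Derivation:
Computing bounds per retry:
  i=0: D_i=min(5*3^0,1130)=5, bounds=[2,5]
  i=1: D_i=min(5*3^1,1130)=15, bounds=[7,15]
  i=2: D_i=min(5*3^2,1130)=45, bounds=[22,45]
  i=3: D_i=min(5*3^3,1130)=135, bounds=[67,135]
  i=4: D_i=min(5*3^4,1130)=405, bounds=[202,405]
  i=5: D_i=min(5*3^5,1130)=1130, bounds=[565,1130]
  i=6: D_i=min(5*3^6,1130)=1130, bounds=[565,1130]
  i=7: D_i=min(5*3^7,1130)=1130, bounds=[565,1130]
  i=8: D_i=min(5*3^8,1130)=1130, bounds=[565,1130]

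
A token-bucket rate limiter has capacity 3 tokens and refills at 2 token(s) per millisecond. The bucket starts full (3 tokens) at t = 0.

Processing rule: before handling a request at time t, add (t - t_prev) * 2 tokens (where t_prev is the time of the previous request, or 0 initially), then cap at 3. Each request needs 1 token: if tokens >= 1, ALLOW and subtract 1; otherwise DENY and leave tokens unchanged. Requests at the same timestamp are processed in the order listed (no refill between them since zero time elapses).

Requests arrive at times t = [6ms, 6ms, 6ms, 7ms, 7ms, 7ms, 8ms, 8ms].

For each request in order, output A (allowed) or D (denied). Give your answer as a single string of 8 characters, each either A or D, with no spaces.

Simulating step by step:
  req#1 t=6ms: ALLOW
  req#2 t=6ms: ALLOW
  req#3 t=6ms: ALLOW
  req#4 t=7ms: ALLOW
  req#5 t=7ms: ALLOW
  req#6 t=7ms: DENY
  req#7 t=8ms: ALLOW
  req#8 t=8ms: ALLOW

Answer: AAAAADAA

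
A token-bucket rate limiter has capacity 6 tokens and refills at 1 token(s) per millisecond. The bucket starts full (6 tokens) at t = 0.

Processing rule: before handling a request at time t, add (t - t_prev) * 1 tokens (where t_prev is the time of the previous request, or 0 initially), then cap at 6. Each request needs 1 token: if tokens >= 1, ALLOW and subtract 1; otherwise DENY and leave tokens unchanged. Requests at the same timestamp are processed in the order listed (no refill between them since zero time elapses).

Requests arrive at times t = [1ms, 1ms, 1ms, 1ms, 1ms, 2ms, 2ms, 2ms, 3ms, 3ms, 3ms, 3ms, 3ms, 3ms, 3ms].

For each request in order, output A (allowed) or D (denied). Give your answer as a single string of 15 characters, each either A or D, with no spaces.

Simulating step by step:
  req#1 t=1ms: ALLOW
  req#2 t=1ms: ALLOW
  req#3 t=1ms: ALLOW
  req#4 t=1ms: ALLOW
  req#5 t=1ms: ALLOW
  req#6 t=2ms: ALLOW
  req#7 t=2ms: ALLOW
  req#8 t=2ms: DENY
  req#9 t=3ms: ALLOW
  req#10 t=3ms: DENY
  req#11 t=3ms: DENY
  req#12 t=3ms: DENY
  req#13 t=3ms: DENY
  req#14 t=3ms: DENY
  req#15 t=3ms: DENY

Answer: AAAAAAADADDDDDD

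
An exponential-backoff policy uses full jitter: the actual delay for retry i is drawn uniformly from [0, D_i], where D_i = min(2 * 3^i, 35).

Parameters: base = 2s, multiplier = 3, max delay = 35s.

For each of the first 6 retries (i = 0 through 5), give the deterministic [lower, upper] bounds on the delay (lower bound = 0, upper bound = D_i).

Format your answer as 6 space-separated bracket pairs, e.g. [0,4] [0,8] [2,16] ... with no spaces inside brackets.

Answer: [0,2] [0,6] [0,18] [0,35] [0,35] [0,35]

Derivation:
Computing bounds per retry:
  i=0: D_i=min(2*3^0,35)=2, bounds=[0,2]
  i=1: D_i=min(2*3^1,35)=6, bounds=[0,6]
  i=2: D_i=min(2*3^2,35)=18, bounds=[0,18]
  i=3: D_i=min(2*3^3,35)=35, bounds=[0,35]
  i=4: D_i=min(2*3^4,35)=35, bounds=[0,35]
  i=5: D_i=min(2*3^5,35)=35, bounds=[0,35]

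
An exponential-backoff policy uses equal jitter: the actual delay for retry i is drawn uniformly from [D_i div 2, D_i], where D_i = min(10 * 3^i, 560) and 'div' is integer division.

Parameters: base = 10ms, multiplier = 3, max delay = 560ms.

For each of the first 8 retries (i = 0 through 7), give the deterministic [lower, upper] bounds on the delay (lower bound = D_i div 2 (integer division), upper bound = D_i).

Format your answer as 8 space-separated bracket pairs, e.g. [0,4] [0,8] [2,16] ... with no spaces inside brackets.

Computing bounds per retry:
  i=0: D_i=min(10*3^0,560)=10, bounds=[5,10]
  i=1: D_i=min(10*3^1,560)=30, bounds=[15,30]
  i=2: D_i=min(10*3^2,560)=90, bounds=[45,90]
  i=3: D_i=min(10*3^3,560)=270, bounds=[135,270]
  i=4: D_i=min(10*3^4,560)=560, bounds=[280,560]
  i=5: D_i=min(10*3^5,560)=560, bounds=[280,560]
  i=6: D_i=min(10*3^6,560)=560, bounds=[280,560]
  i=7: D_i=min(10*3^7,560)=560, bounds=[280,560]

Answer: [5,10] [15,30] [45,90] [135,270] [280,560] [280,560] [280,560] [280,560]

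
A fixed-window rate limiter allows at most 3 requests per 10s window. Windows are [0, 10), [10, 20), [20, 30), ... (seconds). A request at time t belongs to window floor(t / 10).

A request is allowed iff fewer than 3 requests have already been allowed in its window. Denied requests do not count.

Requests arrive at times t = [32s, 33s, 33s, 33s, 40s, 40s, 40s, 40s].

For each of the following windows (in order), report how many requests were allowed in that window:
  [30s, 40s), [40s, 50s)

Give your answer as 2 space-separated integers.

Answer: 3 3

Derivation:
Processing requests:
  req#1 t=32s (window 3): ALLOW
  req#2 t=33s (window 3): ALLOW
  req#3 t=33s (window 3): ALLOW
  req#4 t=33s (window 3): DENY
  req#5 t=40s (window 4): ALLOW
  req#6 t=40s (window 4): ALLOW
  req#7 t=40s (window 4): ALLOW
  req#8 t=40s (window 4): DENY

Allowed counts by window: 3 3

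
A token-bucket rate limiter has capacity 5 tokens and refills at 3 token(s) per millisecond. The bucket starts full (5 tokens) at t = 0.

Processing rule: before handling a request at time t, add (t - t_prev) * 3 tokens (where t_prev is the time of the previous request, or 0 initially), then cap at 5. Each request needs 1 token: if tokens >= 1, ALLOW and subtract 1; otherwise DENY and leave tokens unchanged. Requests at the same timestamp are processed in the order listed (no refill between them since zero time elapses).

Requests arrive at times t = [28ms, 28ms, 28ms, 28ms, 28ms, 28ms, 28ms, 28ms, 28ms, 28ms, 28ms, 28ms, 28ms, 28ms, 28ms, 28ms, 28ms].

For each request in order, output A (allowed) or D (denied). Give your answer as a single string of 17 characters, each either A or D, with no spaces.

Answer: AAAAADDDDDDDDDDDD

Derivation:
Simulating step by step:
  req#1 t=28ms: ALLOW
  req#2 t=28ms: ALLOW
  req#3 t=28ms: ALLOW
  req#4 t=28ms: ALLOW
  req#5 t=28ms: ALLOW
  req#6 t=28ms: DENY
  req#7 t=28ms: DENY
  req#8 t=28ms: DENY
  req#9 t=28ms: DENY
  req#10 t=28ms: DENY
  req#11 t=28ms: DENY
  req#12 t=28ms: DENY
  req#13 t=28ms: DENY
  req#14 t=28ms: DENY
  req#15 t=28ms: DENY
  req#16 t=28ms: DENY
  req#17 t=28ms: DENY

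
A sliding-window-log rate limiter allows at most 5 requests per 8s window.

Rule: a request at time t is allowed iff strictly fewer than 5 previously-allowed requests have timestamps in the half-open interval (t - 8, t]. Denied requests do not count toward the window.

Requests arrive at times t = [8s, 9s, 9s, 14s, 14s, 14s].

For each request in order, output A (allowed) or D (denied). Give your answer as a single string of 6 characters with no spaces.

Tracking allowed requests in the window:
  req#1 t=8s: ALLOW
  req#2 t=9s: ALLOW
  req#3 t=9s: ALLOW
  req#4 t=14s: ALLOW
  req#5 t=14s: ALLOW
  req#6 t=14s: DENY

Answer: AAAAAD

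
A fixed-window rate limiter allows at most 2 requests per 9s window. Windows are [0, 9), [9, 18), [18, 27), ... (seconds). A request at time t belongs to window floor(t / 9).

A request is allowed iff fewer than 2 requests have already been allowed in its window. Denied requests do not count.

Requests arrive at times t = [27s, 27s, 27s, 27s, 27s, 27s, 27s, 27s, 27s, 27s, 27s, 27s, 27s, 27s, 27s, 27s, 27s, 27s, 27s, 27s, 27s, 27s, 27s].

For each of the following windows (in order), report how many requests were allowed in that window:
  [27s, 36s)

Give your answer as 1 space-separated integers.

Answer: 2

Derivation:
Processing requests:
  req#1 t=27s (window 3): ALLOW
  req#2 t=27s (window 3): ALLOW
  req#3 t=27s (window 3): DENY
  req#4 t=27s (window 3): DENY
  req#5 t=27s (window 3): DENY
  req#6 t=27s (window 3): DENY
  req#7 t=27s (window 3): DENY
  req#8 t=27s (window 3): DENY
  req#9 t=27s (window 3): DENY
  req#10 t=27s (window 3): DENY
  req#11 t=27s (window 3): DENY
  req#12 t=27s (window 3): DENY
  req#13 t=27s (window 3): DENY
  req#14 t=27s (window 3): DENY
  req#15 t=27s (window 3): DENY
  req#16 t=27s (window 3): DENY
  req#17 t=27s (window 3): DENY
  req#18 t=27s (window 3): DENY
  req#19 t=27s (window 3): DENY
  req#20 t=27s (window 3): DENY
  req#21 t=27s (window 3): DENY
  req#22 t=27s (window 3): DENY
  req#23 t=27s (window 3): DENY

Allowed counts by window: 2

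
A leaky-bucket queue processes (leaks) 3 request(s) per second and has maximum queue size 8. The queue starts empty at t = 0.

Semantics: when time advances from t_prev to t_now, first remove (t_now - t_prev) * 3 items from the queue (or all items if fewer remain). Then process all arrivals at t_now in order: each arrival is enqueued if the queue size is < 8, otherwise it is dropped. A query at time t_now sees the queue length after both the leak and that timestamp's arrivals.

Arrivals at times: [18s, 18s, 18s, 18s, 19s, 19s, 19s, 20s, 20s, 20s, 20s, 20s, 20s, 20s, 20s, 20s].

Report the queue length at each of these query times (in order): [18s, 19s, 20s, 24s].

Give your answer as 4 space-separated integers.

Answer: 4 4 8 0

Derivation:
Queue lengths at query times:
  query t=18s: backlog = 4
  query t=19s: backlog = 4
  query t=20s: backlog = 8
  query t=24s: backlog = 0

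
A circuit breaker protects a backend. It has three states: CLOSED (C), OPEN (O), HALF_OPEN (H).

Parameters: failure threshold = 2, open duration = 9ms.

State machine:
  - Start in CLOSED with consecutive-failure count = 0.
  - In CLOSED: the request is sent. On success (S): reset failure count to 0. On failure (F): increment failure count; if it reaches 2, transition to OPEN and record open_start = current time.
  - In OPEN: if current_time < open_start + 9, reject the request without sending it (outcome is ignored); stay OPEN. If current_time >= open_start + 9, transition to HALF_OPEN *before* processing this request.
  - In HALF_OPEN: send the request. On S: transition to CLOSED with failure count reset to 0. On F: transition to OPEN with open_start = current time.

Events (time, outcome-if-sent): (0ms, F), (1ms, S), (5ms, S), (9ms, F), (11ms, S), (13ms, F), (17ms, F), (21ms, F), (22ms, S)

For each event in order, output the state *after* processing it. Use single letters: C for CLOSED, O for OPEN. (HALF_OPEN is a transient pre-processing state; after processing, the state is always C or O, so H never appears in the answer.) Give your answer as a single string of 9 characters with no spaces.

Answer: CCCCCCOOO

Derivation:
State after each event:
  event#1 t=0ms outcome=F: state=CLOSED
  event#2 t=1ms outcome=S: state=CLOSED
  event#3 t=5ms outcome=S: state=CLOSED
  event#4 t=9ms outcome=F: state=CLOSED
  event#5 t=11ms outcome=S: state=CLOSED
  event#6 t=13ms outcome=F: state=CLOSED
  event#7 t=17ms outcome=F: state=OPEN
  event#8 t=21ms outcome=F: state=OPEN
  event#9 t=22ms outcome=S: state=OPEN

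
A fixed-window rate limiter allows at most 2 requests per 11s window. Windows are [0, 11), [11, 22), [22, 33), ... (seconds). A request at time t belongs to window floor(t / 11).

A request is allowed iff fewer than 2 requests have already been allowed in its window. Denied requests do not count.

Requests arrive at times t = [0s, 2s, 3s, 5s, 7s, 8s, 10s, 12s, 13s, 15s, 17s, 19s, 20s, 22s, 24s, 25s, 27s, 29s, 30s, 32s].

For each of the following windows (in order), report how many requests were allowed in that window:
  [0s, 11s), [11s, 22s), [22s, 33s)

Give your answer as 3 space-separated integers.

Answer: 2 2 2

Derivation:
Processing requests:
  req#1 t=0s (window 0): ALLOW
  req#2 t=2s (window 0): ALLOW
  req#3 t=3s (window 0): DENY
  req#4 t=5s (window 0): DENY
  req#5 t=7s (window 0): DENY
  req#6 t=8s (window 0): DENY
  req#7 t=10s (window 0): DENY
  req#8 t=12s (window 1): ALLOW
  req#9 t=13s (window 1): ALLOW
  req#10 t=15s (window 1): DENY
  req#11 t=17s (window 1): DENY
  req#12 t=19s (window 1): DENY
  req#13 t=20s (window 1): DENY
  req#14 t=22s (window 2): ALLOW
  req#15 t=24s (window 2): ALLOW
  req#16 t=25s (window 2): DENY
  req#17 t=27s (window 2): DENY
  req#18 t=29s (window 2): DENY
  req#19 t=30s (window 2): DENY
  req#20 t=32s (window 2): DENY

Allowed counts by window: 2 2 2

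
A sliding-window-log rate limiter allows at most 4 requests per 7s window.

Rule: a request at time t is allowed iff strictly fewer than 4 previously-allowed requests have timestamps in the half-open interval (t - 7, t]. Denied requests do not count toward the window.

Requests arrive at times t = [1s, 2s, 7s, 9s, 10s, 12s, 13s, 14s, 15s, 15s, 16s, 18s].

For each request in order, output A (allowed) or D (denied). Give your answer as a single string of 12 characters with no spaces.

Tracking allowed requests in the window:
  req#1 t=1s: ALLOW
  req#2 t=2s: ALLOW
  req#3 t=7s: ALLOW
  req#4 t=9s: ALLOW
  req#5 t=10s: ALLOW
  req#6 t=12s: ALLOW
  req#7 t=13s: DENY
  req#8 t=14s: ALLOW
  req#9 t=15s: DENY
  req#10 t=15s: DENY
  req#11 t=16s: ALLOW
  req#12 t=18s: ALLOW

Answer: AAAAAADADDAA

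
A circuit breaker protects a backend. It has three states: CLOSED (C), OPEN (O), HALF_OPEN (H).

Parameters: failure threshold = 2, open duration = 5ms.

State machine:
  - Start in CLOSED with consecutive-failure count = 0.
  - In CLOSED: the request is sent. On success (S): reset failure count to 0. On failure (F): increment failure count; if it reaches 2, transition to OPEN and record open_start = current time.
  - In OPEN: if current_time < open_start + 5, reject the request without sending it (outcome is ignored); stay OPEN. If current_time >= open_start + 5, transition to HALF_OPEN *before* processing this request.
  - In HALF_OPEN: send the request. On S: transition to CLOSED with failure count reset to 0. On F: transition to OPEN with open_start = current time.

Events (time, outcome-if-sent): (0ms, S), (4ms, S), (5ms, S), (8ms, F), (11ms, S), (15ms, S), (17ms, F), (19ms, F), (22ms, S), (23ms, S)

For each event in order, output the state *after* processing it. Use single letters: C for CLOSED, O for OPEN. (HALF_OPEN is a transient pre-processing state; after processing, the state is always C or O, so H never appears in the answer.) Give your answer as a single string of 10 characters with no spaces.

State after each event:
  event#1 t=0ms outcome=S: state=CLOSED
  event#2 t=4ms outcome=S: state=CLOSED
  event#3 t=5ms outcome=S: state=CLOSED
  event#4 t=8ms outcome=F: state=CLOSED
  event#5 t=11ms outcome=S: state=CLOSED
  event#6 t=15ms outcome=S: state=CLOSED
  event#7 t=17ms outcome=F: state=CLOSED
  event#8 t=19ms outcome=F: state=OPEN
  event#9 t=22ms outcome=S: state=OPEN
  event#10 t=23ms outcome=S: state=OPEN

Answer: CCCCCCCOOO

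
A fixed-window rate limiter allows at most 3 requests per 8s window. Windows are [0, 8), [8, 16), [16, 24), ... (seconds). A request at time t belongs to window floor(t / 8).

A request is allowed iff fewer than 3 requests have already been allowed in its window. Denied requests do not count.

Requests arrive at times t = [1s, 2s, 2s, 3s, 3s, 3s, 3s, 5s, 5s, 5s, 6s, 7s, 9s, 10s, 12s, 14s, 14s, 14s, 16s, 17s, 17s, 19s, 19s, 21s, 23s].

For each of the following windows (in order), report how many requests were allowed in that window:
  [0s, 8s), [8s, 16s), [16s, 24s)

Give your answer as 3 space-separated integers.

Answer: 3 3 3

Derivation:
Processing requests:
  req#1 t=1s (window 0): ALLOW
  req#2 t=2s (window 0): ALLOW
  req#3 t=2s (window 0): ALLOW
  req#4 t=3s (window 0): DENY
  req#5 t=3s (window 0): DENY
  req#6 t=3s (window 0): DENY
  req#7 t=3s (window 0): DENY
  req#8 t=5s (window 0): DENY
  req#9 t=5s (window 0): DENY
  req#10 t=5s (window 0): DENY
  req#11 t=6s (window 0): DENY
  req#12 t=7s (window 0): DENY
  req#13 t=9s (window 1): ALLOW
  req#14 t=10s (window 1): ALLOW
  req#15 t=12s (window 1): ALLOW
  req#16 t=14s (window 1): DENY
  req#17 t=14s (window 1): DENY
  req#18 t=14s (window 1): DENY
  req#19 t=16s (window 2): ALLOW
  req#20 t=17s (window 2): ALLOW
  req#21 t=17s (window 2): ALLOW
  req#22 t=19s (window 2): DENY
  req#23 t=19s (window 2): DENY
  req#24 t=21s (window 2): DENY
  req#25 t=23s (window 2): DENY

Allowed counts by window: 3 3 3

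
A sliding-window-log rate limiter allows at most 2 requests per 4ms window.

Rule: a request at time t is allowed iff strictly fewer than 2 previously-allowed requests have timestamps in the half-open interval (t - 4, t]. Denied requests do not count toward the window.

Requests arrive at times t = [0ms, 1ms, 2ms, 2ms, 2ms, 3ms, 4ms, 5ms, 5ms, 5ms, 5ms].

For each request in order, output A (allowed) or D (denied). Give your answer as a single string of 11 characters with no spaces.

Tracking allowed requests in the window:
  req#1 t=0ms: ALLOW
  req#2 t=1ms: ALLOW
  req#3 t=2ms: DENY
  req#4 t=2ms: DENY
  req#5 t=2ms: DENY
  req#6 t=3ms: DENY
  req#7 t=4ms: ALLOW
  req#8 t=5ms: ALLOW
  req#9 t=5ms: DENY
  req#10 t=5ms: DENY
  req#11 t=5ms: DENY

Answer: AADDDDAADDD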